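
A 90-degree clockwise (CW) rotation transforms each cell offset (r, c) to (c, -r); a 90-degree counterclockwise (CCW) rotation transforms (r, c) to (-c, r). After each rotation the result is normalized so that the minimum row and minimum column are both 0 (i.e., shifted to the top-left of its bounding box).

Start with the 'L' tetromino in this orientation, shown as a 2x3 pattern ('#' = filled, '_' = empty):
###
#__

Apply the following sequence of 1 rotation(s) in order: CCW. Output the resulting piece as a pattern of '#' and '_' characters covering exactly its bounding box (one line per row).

Answer: #_
#_
##

Derivation:
Start:
###
#__
After rotation 1 (CCW):
#_
#_
##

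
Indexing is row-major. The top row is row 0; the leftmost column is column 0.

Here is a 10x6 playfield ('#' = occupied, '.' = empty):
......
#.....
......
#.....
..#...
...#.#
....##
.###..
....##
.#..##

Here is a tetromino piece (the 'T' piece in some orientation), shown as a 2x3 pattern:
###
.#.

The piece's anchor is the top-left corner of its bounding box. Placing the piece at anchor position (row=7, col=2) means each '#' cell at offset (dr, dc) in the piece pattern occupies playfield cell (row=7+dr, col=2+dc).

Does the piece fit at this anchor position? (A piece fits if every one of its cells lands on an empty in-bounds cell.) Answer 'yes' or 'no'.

Check each piece cell at anchor (7, 2):
  offset (0,0) -> (7,2): occupied ('#') -> FAIL
  offset (0,1) -> (7,3): occupied ('#') -> FAIL
  offset (0,2) -> (7,4): empty -> OK
  offset (1,1) -> (8,3): empty -> OK
All cells valid: no

Answer: no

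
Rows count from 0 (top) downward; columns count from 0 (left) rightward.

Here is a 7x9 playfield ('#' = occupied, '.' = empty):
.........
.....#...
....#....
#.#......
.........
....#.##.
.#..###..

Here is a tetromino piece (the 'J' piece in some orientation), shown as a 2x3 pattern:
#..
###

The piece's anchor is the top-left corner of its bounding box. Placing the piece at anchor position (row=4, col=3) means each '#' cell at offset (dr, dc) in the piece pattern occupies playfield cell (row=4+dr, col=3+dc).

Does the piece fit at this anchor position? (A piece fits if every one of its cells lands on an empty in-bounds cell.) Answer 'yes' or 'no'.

Answer: no

Derivation:
Check each piece cell at anchor (4, 3):
  offset (0,0) -> (4,3): empty -> OK
  offset (1,0) -> (5,3): empty -> OK
  offset (1,1) -> (5,4): occupied ('#') -> FAIL
  offset (1,2) -> (5,5): empty -> OK
All cells valid: no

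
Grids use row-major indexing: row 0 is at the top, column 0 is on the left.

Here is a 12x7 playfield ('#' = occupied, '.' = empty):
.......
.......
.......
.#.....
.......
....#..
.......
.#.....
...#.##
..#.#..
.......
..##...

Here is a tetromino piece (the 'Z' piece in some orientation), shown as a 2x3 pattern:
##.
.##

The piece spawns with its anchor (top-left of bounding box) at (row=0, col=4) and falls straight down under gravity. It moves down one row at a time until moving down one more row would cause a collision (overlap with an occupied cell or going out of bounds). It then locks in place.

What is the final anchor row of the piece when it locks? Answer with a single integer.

Spawn at (row=0, col=4). Try each row:
  row 0: fits
  row 1: fits
  row 2: fits
  row 3: fits
  row 4: fits
  row 5: blocked -> lock at row 4

Answer: 4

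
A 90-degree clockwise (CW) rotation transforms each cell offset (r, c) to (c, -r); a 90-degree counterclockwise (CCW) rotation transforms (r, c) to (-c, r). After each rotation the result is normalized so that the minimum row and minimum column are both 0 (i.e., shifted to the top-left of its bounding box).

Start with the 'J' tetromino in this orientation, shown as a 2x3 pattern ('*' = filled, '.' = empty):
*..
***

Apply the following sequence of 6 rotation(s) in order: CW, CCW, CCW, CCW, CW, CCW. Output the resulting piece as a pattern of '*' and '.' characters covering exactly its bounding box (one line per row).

Start:
*..
***
After rotation 1 (CW):
**
*.
*.
After rotation 2 (CCW):
*..
***
After rotation 3 (CCW):
.*
.*
**
After rotation 4 (CCW):
***
..*
After rotation 5 (CW):
.*
.*
**
After rotation 6 (CCW):
***
..*

Answer: ***
..*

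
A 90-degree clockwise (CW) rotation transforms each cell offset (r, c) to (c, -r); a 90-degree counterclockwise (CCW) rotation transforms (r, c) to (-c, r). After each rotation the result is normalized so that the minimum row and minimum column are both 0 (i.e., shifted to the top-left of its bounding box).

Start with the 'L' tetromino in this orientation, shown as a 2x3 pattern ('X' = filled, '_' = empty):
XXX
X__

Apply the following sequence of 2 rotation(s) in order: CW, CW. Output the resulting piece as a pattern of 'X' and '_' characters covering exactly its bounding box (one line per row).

Answer: __X
XXX

Derivation:
Start:
XXX
X__
After rotation 1 (CW):
XX
_X
_X
After rotation 2 (CW):
__X
XXX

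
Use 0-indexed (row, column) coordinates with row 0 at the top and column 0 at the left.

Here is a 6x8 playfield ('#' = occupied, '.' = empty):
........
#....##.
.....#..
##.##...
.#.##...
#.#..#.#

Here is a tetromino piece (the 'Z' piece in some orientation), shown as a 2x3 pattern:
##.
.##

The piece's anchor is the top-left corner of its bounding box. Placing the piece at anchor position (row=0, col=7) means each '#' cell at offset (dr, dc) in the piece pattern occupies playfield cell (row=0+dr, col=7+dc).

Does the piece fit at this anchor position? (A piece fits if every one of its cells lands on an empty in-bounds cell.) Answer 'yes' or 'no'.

Answer: no

Derivation:
Check each piece cell at anchor (0, 7):
  offset (0,0) -> (0,7): empty -> OK
  offset (0,1) -> (0,8): out of bounds -> FAIL
  offset (1,1) -> (1,8): out of bounds -> FAIL
  offset (1,2) -> (1,9): out of bounds -> FAIL
All cells valid: no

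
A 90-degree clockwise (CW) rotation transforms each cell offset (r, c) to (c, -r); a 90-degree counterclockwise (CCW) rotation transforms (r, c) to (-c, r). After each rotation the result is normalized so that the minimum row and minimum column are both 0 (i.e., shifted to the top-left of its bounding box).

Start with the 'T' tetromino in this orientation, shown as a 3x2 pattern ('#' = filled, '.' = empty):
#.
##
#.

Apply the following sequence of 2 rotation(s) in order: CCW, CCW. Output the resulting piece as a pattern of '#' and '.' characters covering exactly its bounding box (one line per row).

Answer: .#
##
.#

Derivation:
Start:
#.
##
#.
After rotation 1 (CCW):
.#.
###
After rotation 2 (CCW):
.#
##
.#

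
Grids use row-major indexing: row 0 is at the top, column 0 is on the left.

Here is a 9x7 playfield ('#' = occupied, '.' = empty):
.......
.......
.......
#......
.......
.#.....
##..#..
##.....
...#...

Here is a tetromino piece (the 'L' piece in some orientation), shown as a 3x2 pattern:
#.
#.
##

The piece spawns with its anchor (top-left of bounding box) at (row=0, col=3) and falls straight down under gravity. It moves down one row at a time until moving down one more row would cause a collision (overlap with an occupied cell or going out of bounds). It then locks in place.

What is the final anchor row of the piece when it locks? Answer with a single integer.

Answer: 3

Derivation:
Spawn at (row=0, col=3). Try each row:
  row 0: fits
  row 1: fits
  row 2: fits
  row 3: fits
  row 4: blocked -> lock at row 3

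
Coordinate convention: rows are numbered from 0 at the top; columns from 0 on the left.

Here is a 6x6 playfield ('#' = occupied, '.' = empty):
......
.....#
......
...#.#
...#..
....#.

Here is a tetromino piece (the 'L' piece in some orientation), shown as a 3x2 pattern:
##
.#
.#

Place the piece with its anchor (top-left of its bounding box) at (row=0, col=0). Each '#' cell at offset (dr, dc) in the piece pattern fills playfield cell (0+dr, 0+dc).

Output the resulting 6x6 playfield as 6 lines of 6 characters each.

Answer: ##....
.#...#
.#....
...#.#
...#..
....#.

Derivation:
Fill (0+0,0+0) = (0,0)
Fill (0+0,0+1) = (0,1)
Fill (0+1,0+1) = (1,1)
Fill (0+2,0+1) = (2,1)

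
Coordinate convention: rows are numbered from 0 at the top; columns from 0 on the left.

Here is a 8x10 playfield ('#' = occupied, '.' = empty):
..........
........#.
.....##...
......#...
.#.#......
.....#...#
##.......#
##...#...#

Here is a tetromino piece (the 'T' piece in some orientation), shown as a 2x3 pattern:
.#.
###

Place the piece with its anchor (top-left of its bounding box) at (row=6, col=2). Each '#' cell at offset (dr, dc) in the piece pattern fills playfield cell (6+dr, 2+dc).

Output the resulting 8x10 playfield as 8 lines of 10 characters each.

Answer: ..........
........#.
.....##...
......#...
.#.#......
.....#...#
##.#.....#
######...#

Derivation:
Fill (6+0,2+1) = (6,3)
Fill (6+1,2+0) = (7,2)
Fill (6+1,2+1) = (7,3)
Fill (6+1,2+2) = (7,4)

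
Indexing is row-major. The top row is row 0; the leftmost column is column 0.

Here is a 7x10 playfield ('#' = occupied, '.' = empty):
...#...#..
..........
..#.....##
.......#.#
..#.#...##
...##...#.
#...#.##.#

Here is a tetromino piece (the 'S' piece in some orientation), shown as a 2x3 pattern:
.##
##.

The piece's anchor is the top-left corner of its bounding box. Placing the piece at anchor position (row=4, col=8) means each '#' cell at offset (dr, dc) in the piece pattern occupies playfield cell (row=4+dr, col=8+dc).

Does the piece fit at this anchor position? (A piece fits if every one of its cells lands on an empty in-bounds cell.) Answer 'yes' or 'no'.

Answer: no

Derivation:
Check each piece cell at anchor (4, 8):
  offset (0,1) -> (4,9): occupied ('#') -> FAIL
  offset (0,2) -> (4,10): out of bounds -> FAIL
  offset (1,0) -> (5,8): occupied ('#') -> FAIL
  offset (1,1) -> (5,9): empty -> OK
All cells valid: no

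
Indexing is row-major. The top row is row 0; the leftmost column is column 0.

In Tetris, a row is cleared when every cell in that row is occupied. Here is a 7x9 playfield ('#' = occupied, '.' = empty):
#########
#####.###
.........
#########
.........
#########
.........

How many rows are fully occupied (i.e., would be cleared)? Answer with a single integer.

Answer: 3

Derivation:
Check each row:
  row 0: 0 empty cells -> FULL (clear)
  row 1: 1 empty cell -> not full
  row 2: 9 empty cells -> not full
  row 3: 0 empty cells -> FULL (clear)
  row 4: 9 empty cells -> not full
  row 5: 0 empty cells -> FULL (clear)
  row 6: 9 empty cells -> not full
Total rows cleared: 3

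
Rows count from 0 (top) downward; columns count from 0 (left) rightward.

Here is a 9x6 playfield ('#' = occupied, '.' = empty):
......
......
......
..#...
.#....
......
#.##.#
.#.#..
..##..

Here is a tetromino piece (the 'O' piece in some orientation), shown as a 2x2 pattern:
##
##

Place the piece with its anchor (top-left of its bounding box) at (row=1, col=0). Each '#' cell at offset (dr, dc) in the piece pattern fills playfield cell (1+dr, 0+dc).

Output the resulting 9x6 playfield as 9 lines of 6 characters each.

Fill (1+0,0+0) = (1,0)
Fill (1+0,0+1) = (1,1)
Fill (1+1,0+0) = (2,0)
Fill (1+1,0+1) = (2,1)

Answer: ......
##....
##....
..#...
.#....
......
#.##.#
.#.#..
..##..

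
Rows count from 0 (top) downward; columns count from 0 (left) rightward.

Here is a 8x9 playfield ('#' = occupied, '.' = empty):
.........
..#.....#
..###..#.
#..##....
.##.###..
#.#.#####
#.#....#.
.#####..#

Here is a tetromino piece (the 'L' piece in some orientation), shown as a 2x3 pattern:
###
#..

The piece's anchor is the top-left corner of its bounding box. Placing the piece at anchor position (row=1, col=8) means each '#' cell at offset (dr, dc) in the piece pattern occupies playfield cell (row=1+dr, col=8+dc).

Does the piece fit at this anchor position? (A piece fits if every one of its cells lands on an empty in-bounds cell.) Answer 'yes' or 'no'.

Answer: no

Derivation:
Check each piece cell at anchor (1, 8):
  offset (0,0) -> (1,8): occupied ('#') -> FAIL
  offset (0,1) -> (1,9): out of bounds -> FAIL
  offset (0,2) -> (1,10): out of bounds -> FAIL
  offset (1,0) -> (2,8): empty -> OK
All cells valid: no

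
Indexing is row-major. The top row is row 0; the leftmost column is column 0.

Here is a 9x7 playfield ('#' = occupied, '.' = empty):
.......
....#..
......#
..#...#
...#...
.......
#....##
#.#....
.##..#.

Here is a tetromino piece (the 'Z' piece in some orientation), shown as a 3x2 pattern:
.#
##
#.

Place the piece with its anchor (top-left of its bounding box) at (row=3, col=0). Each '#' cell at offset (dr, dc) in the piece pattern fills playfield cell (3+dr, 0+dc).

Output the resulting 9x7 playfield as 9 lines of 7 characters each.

Fill (3+0,0+1) = (3,1)
Fill (3+1,0+0) = (4,0)
Fill (3+1,0+1) = (4,1)
Fill (3+2,0+0) = (5,0)

Answer: .......
....#..
......#
.##...#
##.#...
#......
#....##
#.#....
.##..#.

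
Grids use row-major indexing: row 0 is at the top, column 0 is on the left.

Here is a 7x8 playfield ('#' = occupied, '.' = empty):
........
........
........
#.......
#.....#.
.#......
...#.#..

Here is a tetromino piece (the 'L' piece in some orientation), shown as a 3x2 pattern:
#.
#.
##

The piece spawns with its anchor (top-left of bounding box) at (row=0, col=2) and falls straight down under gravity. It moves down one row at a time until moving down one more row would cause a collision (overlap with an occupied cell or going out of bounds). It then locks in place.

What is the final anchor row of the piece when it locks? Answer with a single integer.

Spawn at (row=0, col=2). Try each row:
  row 0: fits
  row 1: fits
  row 2: fits
  row 3: fits
  row 4: blocked -> lock at row 3

Answer: 3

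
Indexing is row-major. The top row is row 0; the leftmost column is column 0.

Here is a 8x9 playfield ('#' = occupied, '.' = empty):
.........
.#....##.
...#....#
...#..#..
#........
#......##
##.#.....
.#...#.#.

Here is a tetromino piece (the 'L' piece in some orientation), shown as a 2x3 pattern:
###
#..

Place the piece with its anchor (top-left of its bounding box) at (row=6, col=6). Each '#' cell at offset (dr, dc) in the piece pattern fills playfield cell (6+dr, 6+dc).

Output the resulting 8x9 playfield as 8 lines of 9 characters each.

Fill (6+0,6+0) = (6,6)
Fill (6+0,6+1) = (6,7)
Fill (6+0,6+2) = (6,8)
Fill (6+1,6+0) = (7,6)

Answer: .........
.#....##.
...#....#
...#..#..
#........
#......##
##.#..###
.#...###.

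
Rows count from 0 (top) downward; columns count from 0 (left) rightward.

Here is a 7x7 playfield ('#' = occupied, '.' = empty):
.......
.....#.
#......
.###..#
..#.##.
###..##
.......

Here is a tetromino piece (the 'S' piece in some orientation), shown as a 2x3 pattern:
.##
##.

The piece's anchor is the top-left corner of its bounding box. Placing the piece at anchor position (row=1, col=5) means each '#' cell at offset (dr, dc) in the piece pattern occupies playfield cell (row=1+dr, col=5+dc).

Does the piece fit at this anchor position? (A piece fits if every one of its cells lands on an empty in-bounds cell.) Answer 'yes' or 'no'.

Answer: no

Derivation:
Check each piece cell at anchor (1, 5):
  offset (0,1) -> (1,6): empty -> OK
  offset (0,2) -> (1,7): out of bounds -> FAIL
  offset (1,0) -> (2,5): empty -> OK
  offset (1,1) -> (2,6): empty -> OK
All cells valid: no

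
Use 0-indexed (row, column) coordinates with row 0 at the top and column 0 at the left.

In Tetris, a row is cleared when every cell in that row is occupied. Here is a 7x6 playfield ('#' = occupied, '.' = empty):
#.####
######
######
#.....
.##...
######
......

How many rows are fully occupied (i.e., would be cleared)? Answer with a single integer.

Answer: 3

Derivation:
Check each row:
  row 0: 1 empty cell -> not full
  row 1: 0 empty cells -> FULL (clear)
  row 2: 0 empty cells -> FULL (clear)
  row 3: 5 empty cells -> not full
  row 4: 4 empty cells -> not full
  row 5: 0 empty cells -> FULL (clear)
  row 6: 6 empty cells -> not full
Total rows cleared: 3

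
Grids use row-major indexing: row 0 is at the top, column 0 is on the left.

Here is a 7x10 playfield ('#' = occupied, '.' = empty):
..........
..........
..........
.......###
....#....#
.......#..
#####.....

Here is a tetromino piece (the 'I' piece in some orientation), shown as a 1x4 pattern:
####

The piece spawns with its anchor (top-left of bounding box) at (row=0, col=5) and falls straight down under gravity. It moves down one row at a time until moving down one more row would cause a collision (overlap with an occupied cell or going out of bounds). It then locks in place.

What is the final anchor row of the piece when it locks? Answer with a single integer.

Spawn at (row=0, col=5). Try each row:
  row 0: fits
  row 1: fits
  row 2: fits
  row 3: blocked -> lock at row 2

Answer: 2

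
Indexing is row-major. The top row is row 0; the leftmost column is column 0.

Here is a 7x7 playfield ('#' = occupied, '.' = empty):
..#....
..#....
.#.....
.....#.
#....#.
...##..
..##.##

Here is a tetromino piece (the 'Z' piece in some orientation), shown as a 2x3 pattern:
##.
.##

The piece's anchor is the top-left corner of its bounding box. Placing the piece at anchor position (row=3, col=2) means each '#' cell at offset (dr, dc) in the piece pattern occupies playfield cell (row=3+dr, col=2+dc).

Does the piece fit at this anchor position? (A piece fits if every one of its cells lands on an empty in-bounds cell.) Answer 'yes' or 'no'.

Check each piece cell at anchor (3, 2):
  offset (0,0) -> (3,2): empty -> OK
  offset (0,1) -> (3,3): empty -> OK
  offset (1,1) -> (4,3): empty -> OK
  offset (1,2) -> (4,4): empty -> OK
All cells valid: yes

Answer: yes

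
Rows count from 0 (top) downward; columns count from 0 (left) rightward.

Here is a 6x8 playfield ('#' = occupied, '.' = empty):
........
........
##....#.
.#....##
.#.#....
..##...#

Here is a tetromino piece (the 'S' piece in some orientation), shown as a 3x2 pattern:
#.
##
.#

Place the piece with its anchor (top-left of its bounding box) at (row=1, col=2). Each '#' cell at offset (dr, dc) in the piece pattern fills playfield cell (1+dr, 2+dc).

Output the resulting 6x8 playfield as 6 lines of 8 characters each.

Answer: ........
..#.....
####..#.
.#.#..##
.#.#....
..##...#

Derivation:
Fill (1+0,2+0) = (1,2)
Fill (1+1,2+0) = (2,2)
Fill (1+1,2+1) = (2,3)
Fill (1+2,2+1) = (3,3)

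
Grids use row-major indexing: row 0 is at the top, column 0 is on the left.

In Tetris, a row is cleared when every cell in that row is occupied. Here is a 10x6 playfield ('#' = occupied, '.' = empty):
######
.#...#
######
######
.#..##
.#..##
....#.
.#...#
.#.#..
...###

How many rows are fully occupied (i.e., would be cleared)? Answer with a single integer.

Answer: 3

Derivation:
Check each row:
  row 0: 0 empty cells -> FULL (clear)
  row 1: 4 empty cells -> not full
  row 2: 0 empty cells -> FULL (clear)
  row 3: 0 empty cells -> FULL (clear)
  row 4: 3 empty cells -> not full
  row 5: 3 empty cells -> not full
  row 6: 5 empty cells -> not full
  row 7: 4 empty cells -> not full
  row 8: 4 empty cells -> not full
  row 9: 3 empty cells -> not full
Total rows cleared: 3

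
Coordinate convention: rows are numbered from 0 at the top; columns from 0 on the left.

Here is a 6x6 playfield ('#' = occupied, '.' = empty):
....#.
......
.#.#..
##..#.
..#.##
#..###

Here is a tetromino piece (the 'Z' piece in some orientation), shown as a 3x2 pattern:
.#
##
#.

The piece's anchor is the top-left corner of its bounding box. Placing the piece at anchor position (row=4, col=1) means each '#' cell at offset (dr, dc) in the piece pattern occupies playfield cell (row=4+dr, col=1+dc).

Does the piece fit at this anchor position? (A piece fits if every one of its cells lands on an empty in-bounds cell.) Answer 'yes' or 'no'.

Answer: no

Derivation:
Check each piece cell at anchor (4, 1):
  offset (0,1) -> (4,2): occupied ('#') -> FAIL
  offset (1,0) -> (5,1): empty -> OK
  offset (1,1) -> (5,2): empty -> OK
  offset (2,0) -> (6,1): out of bounds -> FAIL
All cells valid: no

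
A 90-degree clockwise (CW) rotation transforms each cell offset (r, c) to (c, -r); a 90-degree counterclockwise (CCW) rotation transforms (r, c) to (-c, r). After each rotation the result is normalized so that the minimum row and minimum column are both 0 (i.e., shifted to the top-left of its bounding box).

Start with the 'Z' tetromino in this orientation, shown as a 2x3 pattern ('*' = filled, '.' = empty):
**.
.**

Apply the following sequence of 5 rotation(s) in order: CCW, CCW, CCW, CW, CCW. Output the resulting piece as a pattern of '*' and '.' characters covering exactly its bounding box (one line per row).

Start:
**.
.**
After rotation 1 (CCW):
.*
**
*.
After rotation 2 (CCW):
**.
.**
After rotation 3 (CCW):
.*
**
*.
After rotation 4 (CW):
**.
.**
After rotation 5 (CCW):
.*
**
*.

Answer: .*
**
*.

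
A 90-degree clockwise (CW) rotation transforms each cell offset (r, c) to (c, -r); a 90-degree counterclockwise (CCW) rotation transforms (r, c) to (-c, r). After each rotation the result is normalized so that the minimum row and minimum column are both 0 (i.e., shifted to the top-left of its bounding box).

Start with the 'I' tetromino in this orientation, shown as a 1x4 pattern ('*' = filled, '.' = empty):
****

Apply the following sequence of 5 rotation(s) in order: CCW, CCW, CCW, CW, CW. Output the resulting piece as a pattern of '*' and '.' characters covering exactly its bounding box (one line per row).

Start:
****
After rotation 1 (CCW):
*
*
*
*
After rotation 2 (CCW):
****
After rotation 3 (CCW):
*
*
*
*
After rotation 4 (CW):
****
After rotation 5 (CW):
*
*
*
*

Answer: *
*
*
*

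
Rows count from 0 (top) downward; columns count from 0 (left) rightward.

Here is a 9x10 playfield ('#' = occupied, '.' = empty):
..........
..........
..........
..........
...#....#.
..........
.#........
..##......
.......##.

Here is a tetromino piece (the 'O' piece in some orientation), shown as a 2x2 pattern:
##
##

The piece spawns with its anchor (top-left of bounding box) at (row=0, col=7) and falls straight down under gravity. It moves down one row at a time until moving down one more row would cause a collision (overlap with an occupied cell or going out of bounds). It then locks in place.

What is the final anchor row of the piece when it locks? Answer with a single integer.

Spawn at (row=0, col=7). Try each row:
  row 0: fits
  row 1: fits
  row 2: fits
  row 3: blocked -> lock at row 2

Answer: 2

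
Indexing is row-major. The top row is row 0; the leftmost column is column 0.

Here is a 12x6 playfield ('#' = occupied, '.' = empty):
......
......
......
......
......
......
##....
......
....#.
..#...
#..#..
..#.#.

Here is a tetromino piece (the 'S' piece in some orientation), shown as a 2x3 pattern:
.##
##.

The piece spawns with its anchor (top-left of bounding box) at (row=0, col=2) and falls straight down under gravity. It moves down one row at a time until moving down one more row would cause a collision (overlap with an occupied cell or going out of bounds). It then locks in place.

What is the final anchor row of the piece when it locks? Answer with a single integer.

Answer: 7

Derivation:
Spawn at (row=0, col=2). Try each row:
  row 0: fits
  row 1: fits
  row 2: fits
  row 3: fits
  row 4: fits
  row 5: fits
  row 6: fits
  row 7: fits
  row 8: blocked -> lock at row 7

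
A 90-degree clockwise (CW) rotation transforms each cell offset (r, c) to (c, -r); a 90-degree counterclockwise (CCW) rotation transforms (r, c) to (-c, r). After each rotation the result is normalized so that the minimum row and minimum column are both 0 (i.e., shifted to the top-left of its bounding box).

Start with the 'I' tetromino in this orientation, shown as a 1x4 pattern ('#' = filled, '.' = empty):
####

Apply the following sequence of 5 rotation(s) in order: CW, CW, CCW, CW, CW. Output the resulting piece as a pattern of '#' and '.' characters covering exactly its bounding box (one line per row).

Answer: #
#
#
#

Derivation:
Start:
####
After rotation 1 (CW):
#
#
#
#
After rotation 2 (CW):
####
After rotation 3 (CCW):
#
#
#
#
After rotation 4 (CW):
####
After rotation 5 (CW):
#
#
#
#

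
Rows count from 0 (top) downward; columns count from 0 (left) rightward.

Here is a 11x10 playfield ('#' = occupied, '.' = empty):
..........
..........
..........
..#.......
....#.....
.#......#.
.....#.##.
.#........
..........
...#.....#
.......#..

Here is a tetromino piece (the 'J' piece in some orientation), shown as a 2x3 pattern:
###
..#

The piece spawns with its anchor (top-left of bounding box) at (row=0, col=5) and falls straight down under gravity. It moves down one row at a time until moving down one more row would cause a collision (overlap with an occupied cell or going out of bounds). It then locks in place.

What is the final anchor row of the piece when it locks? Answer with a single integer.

Answer: 4

Derivation:
Spawn at (row=0, col=5). Try each row:
  row 0: fits
  row 1: fits
  row 2: fits
  row 3: fits
  row 4: fits
  row 5: blocked -> lock at row 4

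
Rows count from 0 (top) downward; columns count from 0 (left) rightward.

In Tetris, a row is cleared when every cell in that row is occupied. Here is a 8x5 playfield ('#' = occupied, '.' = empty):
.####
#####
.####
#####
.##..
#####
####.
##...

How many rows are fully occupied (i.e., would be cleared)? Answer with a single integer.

Answer: 3

Derivation:
Check each row:
  row 0: 1 empty cell -> not full
  row 1: 0 empty cells -> FULL (clear)
  row 2: 1 empty cell -> not full
  row 3: 0 empty cells -> FULL (clear)
  row 4: 3 empty cells -> not full
  row 5: 0 empty cells -> FULL (clear)
  row 6: 1 empty cell -> not full
  row 7: 3 empty cells -> not full
Total rows cleared: 3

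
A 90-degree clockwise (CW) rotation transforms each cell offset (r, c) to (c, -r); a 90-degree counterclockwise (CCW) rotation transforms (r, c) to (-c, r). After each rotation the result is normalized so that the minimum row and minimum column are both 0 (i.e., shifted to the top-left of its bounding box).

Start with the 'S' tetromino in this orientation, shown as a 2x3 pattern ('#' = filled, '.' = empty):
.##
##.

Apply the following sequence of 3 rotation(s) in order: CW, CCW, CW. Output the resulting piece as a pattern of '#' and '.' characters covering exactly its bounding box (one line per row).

Answer: #.
##
.#

Derivation:
Start:
.##
##.
After rotation 1 (CW):
#.
##
.#
After rotation 2 (CCW):
.##
##.
After rotation 3 (CW):
#.
##
.#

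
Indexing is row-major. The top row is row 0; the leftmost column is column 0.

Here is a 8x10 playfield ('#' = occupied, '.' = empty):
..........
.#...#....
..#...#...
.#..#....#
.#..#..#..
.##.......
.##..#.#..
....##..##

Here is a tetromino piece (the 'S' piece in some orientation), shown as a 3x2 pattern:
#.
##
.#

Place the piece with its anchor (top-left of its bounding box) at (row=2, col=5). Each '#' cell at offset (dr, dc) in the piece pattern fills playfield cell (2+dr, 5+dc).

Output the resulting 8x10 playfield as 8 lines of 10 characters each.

Answer: ..........
.#...#....
..#..##...
.#..###..#
.#..#.##..
.##.......
.##..#.#..
....##..##

Derivation:
Fill (2+0,5+0) = (2,5)
Fill (2+1,5+0) = (3,5)
Fill (2+1,5+1) = (3,6)
Fill (2+2,5+1) = (4,6)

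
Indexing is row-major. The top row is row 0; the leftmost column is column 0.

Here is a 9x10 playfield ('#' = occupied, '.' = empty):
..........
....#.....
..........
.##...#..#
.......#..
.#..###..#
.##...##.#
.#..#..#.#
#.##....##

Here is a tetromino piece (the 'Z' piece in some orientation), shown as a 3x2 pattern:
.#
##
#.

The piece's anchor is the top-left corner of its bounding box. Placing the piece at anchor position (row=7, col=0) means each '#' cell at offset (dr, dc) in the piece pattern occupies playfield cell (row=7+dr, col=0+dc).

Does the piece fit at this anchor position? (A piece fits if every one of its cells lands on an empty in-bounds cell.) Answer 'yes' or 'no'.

Check each piece cell at anchor (7, 0):
  offset (0,1) -> (7,1): occupied ('#') -> FAIL
  offset (1,0) -> (8,0): occupied ('#') -> FAIL
  offset (1,1) -> (8,1): empty -> OK
  offset (2,0) -> (9,0): out of bounds -> FAIL
All cells valid: no

Answer: no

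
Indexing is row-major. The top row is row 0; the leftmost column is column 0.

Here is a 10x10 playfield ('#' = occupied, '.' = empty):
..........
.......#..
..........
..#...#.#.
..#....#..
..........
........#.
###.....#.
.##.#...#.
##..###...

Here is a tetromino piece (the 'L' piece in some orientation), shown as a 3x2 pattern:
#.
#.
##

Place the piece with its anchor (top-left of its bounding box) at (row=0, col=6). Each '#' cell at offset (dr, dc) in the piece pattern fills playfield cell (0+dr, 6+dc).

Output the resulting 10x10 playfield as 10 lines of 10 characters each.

Fill (0+0,6+0) = (0,6)
Fill (0+1,6+0) = (1,6)
Fill (0+2,6+0) = (2,6)
Fill (0+2,6+1) = (2,7)

Answer: ......#...
......##..
......##..
..#...#.#.
..#....#..
..........
........#.
###.....#.
.##.#...#.
##..###...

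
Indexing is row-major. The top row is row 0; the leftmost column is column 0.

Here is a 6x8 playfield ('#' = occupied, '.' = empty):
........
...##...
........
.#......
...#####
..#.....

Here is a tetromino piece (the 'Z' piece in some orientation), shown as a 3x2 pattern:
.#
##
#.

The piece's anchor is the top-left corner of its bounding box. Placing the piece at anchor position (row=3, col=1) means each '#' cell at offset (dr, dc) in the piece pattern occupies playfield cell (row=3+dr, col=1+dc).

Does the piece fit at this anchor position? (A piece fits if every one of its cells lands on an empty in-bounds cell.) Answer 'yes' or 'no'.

Answer: yes

Derivation:
Check each piece cell at anchor (3, 1):
  offset (0,1) -> (3,2): empty -> OK
  offset (1,0) -> (4,1): empty -> OK
  offset (1,1) -> (4,2): empty -> OK
  offset (2,0) -> (5,1): empty -> OK
All cells valid: yes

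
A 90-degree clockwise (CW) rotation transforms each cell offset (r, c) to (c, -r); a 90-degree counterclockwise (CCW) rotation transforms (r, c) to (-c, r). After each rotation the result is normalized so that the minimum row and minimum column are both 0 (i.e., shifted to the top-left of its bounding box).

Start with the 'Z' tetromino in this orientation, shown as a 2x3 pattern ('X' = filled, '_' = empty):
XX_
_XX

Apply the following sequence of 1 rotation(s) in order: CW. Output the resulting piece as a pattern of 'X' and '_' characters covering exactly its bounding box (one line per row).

Answer: _X
XX
X_

Derivation:
Start:
XX_
_XX
After rotation 1 (CW):
_X
XX
X_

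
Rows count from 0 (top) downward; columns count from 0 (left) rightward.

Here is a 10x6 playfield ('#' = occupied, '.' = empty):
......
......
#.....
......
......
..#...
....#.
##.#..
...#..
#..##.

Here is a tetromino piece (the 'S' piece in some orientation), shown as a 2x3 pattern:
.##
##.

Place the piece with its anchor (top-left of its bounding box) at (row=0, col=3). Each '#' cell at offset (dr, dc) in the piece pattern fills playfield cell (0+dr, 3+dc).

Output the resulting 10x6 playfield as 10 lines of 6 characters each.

Fill (0+0,3+1) = (0,4)
Fill (0+0,3+2) = (0,5)
Fill (0+1,3+0) = (1,3)
Fill (0+1,3+1) = (1,4)

Answer: ....##
...##.
#.....
......
......
..#...
....#.
##.#..
...#..
#..##.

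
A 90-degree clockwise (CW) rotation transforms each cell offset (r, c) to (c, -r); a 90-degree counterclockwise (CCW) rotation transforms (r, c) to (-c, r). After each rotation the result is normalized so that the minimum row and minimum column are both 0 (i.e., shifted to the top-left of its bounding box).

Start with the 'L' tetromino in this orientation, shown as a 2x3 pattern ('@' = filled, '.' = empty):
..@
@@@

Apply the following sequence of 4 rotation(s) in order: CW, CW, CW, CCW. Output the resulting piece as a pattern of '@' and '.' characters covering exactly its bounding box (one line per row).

Start:
..@
@@@
After rotation 1 (CW):
@.
@.
@@
After rotation 2 (CW):
@@@
@..
After rotation 3 (CW):
@@
.@
.@
After rotation 4 (CCW):
@@@
@..

Answer: @@@
@..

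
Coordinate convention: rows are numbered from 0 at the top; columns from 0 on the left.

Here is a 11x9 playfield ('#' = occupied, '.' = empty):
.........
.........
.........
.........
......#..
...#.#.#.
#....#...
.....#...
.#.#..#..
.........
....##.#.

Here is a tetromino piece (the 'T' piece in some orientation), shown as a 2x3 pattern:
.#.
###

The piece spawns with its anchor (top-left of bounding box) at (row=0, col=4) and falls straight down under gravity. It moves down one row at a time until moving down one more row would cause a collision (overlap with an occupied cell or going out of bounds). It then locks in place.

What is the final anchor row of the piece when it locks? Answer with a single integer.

Answer: 2

Derivation:
Spawn at (row=0, col=4). Try each row:
  row 0: fits
  row 1: fits
  row 2: fits
  row 3: blocked -> lock at row 2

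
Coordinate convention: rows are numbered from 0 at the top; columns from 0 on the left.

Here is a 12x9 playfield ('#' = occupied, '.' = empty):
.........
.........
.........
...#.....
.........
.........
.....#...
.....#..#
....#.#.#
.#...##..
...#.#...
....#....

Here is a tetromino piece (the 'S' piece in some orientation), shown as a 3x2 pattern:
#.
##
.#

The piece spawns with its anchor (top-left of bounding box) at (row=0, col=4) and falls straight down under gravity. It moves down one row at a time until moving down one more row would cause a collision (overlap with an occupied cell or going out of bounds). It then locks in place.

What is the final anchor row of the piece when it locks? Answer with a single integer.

Spawn at (row=0, col=4). Try each row:
  row 0: fits
  row 1: fits
  row 2: fits
  row 3: fits
  row 4: blocked -> lock at row 3

Answer: 3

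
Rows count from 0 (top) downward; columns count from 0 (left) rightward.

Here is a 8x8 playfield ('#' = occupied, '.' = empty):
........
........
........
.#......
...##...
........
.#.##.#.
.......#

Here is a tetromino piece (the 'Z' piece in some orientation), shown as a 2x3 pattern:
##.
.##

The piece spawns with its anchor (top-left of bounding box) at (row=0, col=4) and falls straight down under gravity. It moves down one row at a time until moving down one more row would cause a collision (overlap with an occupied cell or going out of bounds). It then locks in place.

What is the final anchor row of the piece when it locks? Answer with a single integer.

Spawn at (row=0, col=4). Try each row:
  row 0: fits
  row 1: fits
  row 2: fits
  row 3: fits
  row 4: blocked -> lock at row 3

Answer: 3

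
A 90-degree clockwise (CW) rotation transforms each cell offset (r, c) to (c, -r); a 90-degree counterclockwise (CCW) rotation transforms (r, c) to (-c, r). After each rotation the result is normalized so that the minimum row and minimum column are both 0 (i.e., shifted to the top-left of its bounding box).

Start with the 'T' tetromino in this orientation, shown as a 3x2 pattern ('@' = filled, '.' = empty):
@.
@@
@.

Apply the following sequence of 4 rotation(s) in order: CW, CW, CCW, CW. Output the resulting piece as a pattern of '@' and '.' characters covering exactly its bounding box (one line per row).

Answer: .@
@@
.@

Derivation:
Start:
@.
@@
@.
After rotation 1 (CW):
@@@
.@.
After rotation 2 (CW):
.@
@@
.@
After rotation 3 (CCW):
@@@
.@.
After rotation 4 (CW):
.@
@@
.@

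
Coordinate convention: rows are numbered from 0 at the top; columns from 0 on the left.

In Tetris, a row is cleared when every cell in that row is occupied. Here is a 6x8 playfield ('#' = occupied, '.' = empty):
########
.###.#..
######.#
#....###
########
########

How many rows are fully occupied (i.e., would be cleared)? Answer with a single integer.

Check each row:
  row 0: 0 empty cells -> FULL (clear)
  row 1: 4 empty cells -> not full
  row 2: 1 empty cell -> not full
  row 3: 4 empty cells -> not full
  row 4: 0 empty cells -> FULL (clear)
  row 5: 0 empty cells -> FULL (clear)
Total rows cleared: 3

Answer: 3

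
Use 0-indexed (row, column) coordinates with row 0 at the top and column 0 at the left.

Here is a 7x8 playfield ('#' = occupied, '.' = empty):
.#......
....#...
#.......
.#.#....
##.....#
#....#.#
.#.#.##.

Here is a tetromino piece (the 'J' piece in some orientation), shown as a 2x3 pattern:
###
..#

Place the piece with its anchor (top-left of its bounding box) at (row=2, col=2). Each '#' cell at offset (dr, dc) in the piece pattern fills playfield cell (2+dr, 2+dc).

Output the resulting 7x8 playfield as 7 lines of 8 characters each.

Fill (2+0,2+0) = (2,2)
Fill (2+0,2+1) = (2,3)
Fill (2+0,2+2) = (2,4)
Fill (2+1,2+2) = (3,4)

Answer: .#......
....#...
#.###...
.#.##...
##.....#
#....#.#
.#.#.##.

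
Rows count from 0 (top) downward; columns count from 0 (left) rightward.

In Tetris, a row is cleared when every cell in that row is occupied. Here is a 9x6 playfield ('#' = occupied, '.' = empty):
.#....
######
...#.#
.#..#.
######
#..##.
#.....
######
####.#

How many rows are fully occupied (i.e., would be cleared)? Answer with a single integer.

Check each row:
  row 0: 5 empty cells -> not full
  row 1: 0 empty cells -> FULL (clear)
  row 2: 4 empty cells -> not full
  row 3: 4 empty cells -> not full
  row 4: 0 empty cells -> FULL (clear)
  row 5: 3 empty cells -> not full
  row 6: 5 empty cells -> not full
  row 7: 0 empty cells -> FULL (clear)
  row 8: 1 empty cell -> not full
Total rows cleared: 3

Answer: 3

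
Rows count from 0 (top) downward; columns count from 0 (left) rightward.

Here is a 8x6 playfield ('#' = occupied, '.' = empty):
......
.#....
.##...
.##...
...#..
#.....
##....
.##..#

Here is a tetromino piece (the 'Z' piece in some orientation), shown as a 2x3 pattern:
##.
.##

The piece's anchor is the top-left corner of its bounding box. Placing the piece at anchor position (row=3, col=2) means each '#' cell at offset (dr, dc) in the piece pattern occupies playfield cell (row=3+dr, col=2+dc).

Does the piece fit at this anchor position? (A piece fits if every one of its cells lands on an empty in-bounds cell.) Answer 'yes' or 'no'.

Check each piece cell at anchor (3, 2):
  offset (0,0) -> (3,2): occupied ('#') -> FAIL
  offset (0,1) -> (3,3): empty -> OK
  offset (1,1) -> (4,3): occupied ('#') -> FAIL
  offset (1,2) -> (4,4): empty -> OK
All cells valid: no

Answer: no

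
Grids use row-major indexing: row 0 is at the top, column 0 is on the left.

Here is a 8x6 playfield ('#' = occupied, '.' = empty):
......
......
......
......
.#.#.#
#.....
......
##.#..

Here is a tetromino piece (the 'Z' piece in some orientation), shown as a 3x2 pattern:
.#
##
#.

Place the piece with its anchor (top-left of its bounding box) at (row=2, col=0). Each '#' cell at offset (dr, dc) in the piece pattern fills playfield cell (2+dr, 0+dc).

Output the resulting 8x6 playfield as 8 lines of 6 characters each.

Fill (2+0,0+1) = (2,1)
Fill (2+1,0+0) = (3,0)
Fill (2+1,0+1) = (3,1)
Fill (2+2,0+0) = (4,0)

Answer: ......
......
.#....
##....
##.#.#
#.....
......
##.#..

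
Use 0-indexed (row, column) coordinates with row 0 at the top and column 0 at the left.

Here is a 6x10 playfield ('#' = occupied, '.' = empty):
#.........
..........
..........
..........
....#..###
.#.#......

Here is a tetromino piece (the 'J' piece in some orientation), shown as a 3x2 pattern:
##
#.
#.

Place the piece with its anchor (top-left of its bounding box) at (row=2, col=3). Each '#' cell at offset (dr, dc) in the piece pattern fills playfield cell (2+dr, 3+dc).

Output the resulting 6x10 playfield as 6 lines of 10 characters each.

Answer: #.........
..........
...##.....
...#......
...##..###
.#.#......

Derivation:
Fill (2+0,3+0) = (2,3)
Fill (2+0,3+1) = (2,4)
Fill (2+1,3+0) = (3,3)
Fill (2+2,3+0) = (4,3)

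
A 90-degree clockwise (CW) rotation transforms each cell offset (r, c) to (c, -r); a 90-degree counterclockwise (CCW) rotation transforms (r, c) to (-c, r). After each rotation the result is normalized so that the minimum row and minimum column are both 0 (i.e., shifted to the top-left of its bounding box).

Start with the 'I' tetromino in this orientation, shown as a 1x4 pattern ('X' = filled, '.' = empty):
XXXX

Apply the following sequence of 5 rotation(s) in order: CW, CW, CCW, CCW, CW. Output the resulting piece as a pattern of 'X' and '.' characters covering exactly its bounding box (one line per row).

Start:
XXXX
After rotation 1 (CW):
X
X
X
X
After rotation 2 (CW):
XXXX
After rotation 3 (CCW):
X
X
X
X
After rotation 4 (CCW):
XXXX
After rotation 5 (CW):
X
X
X
X

Answer: X
X
X
X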